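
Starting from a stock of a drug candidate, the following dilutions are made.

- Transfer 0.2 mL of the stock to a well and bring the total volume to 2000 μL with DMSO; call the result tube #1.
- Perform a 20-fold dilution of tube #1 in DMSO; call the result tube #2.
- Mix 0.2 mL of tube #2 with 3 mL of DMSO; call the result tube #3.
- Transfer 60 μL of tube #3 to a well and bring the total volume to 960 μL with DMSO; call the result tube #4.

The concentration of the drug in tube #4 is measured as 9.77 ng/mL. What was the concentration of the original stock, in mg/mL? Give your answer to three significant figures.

Step 1: 0.2 mL brought to 2000 μL → factor 2/0.2 = 10
Step 2: 20-fold → factor 20
Step 3: 0.2 mL + 3 mL = 3.2 mL total → factor 3.2/0.2 = 16
Step 4: 60 μL brought to 960 μL → factor 960/60 = 16
Overall dilution factor = 10 × 20 × 16 × 16 = 51200
Stock = 9.77 ng/mL × 51200 = 5.002 × 10^5 ng/mL = 0.500 mg/mL

0.500 mg/mL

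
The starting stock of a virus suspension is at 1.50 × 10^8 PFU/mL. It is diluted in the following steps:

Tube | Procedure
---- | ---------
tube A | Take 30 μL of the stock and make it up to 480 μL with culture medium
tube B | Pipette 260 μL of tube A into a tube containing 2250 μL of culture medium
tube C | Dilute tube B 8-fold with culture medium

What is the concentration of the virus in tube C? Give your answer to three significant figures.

Step 1: 30 μL brought to 480 μL → factor 480/30 = 16
Step 2: 260 μL + 2250 μL = 2510 μL total → factor 2510/260 = 9.6538
Step 3: 8-fold → factor 8
Overall dilution factor = 16 × 9.6538 × 8 = 1235.7
Final = 1.50 × 10^8 PFU/mL / 1235.7 = 1.21 × 10^5 PFU/mL

1.21 × 10^5 PFU/mL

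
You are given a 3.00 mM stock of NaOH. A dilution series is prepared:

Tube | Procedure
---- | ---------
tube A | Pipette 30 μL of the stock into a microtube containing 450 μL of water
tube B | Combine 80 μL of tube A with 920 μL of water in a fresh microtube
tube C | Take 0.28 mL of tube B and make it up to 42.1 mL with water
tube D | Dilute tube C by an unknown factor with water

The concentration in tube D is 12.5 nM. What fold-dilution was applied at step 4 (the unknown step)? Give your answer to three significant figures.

7.98-fold

Step 1: 30 μL + 450 μL = 480 μL total → factor 480/30 = 16
Step 2: 80 μL + 920 μL = 1000 μL total → factor 1000/80 = 12.5
Step 3: 0.28 mL brought to 42.1 mL → factor 42.1/0.28 = 150.36
Step 4: unknown factor x
Product of known-step factors = 30071
Overall factor = 3.00 mM / (12.5 nM) = 2.4 × 10^5
x = 2.4 × 10^5 / 30071 = 7.98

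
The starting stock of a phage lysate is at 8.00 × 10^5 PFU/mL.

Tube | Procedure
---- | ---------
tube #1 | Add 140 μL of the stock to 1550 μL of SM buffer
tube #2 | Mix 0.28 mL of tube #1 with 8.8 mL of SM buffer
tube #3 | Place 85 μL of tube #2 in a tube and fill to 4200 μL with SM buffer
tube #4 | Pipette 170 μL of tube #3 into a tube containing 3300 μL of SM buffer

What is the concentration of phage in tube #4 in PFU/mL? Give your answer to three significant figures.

2.03 PFU/mL

Step 1: 140 μL + 1550 μL = 1690 μL total → factor 1690/140 = 12.071
Step 2: 0.28 mL + 8.8 mL = 9.08 mL total → factor 9.08/0.28 = 32.429
Step 3: 85 μL brought to 4200 μL → factor 4200/85 = 49.412
Step 4: 170 μL + 3300 μL = 3470 μL total → factor 3470/170 = 20.412
Overall dilution factor = 12.071 × 32.429 × 49.412 × 20.412 = 3.9482 × 10^5
Final = 8.00 × 10^5 PFU/mL / 3.9482 × 10^5 = 2.03 PFU/mL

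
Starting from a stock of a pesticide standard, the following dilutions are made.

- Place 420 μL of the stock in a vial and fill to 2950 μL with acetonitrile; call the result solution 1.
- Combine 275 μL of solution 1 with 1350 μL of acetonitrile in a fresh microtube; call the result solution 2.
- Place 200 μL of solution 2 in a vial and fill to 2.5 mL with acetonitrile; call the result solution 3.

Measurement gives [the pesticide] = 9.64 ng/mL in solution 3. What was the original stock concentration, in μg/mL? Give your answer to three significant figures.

5.00 μg/mL

Step 1: 420 μL brought to 2950 μL → factor 2950/420 = 7.0238
Step 2: 275 μL + 1350 μL = 1625 μL total → factor 1625/275 = 5.9091
Step 3: 200 μL brought to 2.5 mL → factor 2500/200 = 12.5
Overall dilution factor = 7.0238 × 5.9091 × 12.5 = 518.8
Stock = 9.64 ng/mL × 518.8 = 5001 ng/mL = 5.00 μg/mL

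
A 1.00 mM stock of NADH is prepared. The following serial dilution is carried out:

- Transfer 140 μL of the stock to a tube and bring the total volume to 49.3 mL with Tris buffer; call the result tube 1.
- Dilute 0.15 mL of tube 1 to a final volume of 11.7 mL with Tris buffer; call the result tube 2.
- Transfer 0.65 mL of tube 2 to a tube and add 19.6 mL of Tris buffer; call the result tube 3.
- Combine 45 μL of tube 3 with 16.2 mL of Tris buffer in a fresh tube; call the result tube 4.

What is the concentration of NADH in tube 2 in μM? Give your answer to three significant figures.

0.0364 μM

Step 1: 140 μL brought to 49.3 mL → factor 49300/140 = 352.14
Step 2: 0.15 mL brought to 11.7 mL → factor 11.7/0.15 = 78
Dilution factor through tube 2 = 352.14 × 78 = 27467
[tube 2] = 1.00 mM / 27467 = 3.641 × 10^-5 mM = 0.0364 μM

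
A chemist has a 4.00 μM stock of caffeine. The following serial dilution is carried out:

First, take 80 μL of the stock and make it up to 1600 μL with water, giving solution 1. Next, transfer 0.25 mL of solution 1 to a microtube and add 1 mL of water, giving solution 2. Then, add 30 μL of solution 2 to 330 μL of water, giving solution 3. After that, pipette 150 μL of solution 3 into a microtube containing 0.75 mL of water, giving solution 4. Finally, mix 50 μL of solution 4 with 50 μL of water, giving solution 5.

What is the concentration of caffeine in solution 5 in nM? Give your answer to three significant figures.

0.278 nM

Step 1: 80 μL brought to 1600 μL → factor 1600/80 = 20
Step 2: 0.25 mL + 1 mL = 1.25 mL total → factor 1.25/0.25 = 5
Step 3: 30 μL + 330 μL = 360 μL total → factor 360/30 = 12
Step 4: 150 μL + 0.75 mL = 900 μL total → factor 900/150 = 6
Step 5: 50 μL + 50 μL = 100 μL total → factor 100/50 = 2
Overall dilution factor = 20 × 5 × 12 × 6 × 2 = 14400
Final = 4.00 μM / 14400 = 0.0002778 μM = 0.278 nM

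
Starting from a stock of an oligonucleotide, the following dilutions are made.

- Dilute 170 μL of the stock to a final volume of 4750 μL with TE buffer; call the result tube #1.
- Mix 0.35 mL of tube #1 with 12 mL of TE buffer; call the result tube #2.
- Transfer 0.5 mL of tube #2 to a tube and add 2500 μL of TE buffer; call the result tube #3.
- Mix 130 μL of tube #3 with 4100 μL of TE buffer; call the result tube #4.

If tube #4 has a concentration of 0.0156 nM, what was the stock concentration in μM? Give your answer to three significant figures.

Step 1: 170 μL brought to 4750 μL → factor 4750/170 = 27.941
Step 2: 0.35 mL + 12 mL = 12.35 mL total → factor 12.35/0.35 = 35.286
Step 3: 0.5 mL + 2500 μL = 3 mL total → factor 3/0.5 = 6
Step 4: 130 μL + 4100 μL = 4230 μL total → factor 4230/130 = 32.538
Overall dilution factor = 27.941 × 35.286 × 6 × 32.538 = 1.9248 × 10^5
Stock = 0.0156 nM × 1.9248 × 10^5 = 3003 nM = 3.00 μM

3.00 μM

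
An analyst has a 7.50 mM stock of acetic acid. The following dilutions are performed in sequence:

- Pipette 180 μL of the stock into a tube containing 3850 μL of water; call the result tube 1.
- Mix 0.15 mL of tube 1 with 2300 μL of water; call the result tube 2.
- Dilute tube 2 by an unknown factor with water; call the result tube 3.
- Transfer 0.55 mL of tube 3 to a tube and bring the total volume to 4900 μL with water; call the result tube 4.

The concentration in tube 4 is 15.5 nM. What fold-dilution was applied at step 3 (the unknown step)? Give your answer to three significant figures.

Step 1: 180 μL + 3850 μL = 4030 μL total → factor 4030/180 = 22.389
Step 2: 0.15 mL + 2300 μL = 2.45 mL total → factor 2.45/0.15 = 16.333
Step 3: unknown factor x
Step 4: 0.55 mL brought to 4900 μL → factor 4.9/0.55 = 8.9091
Product of known-step factors = 3257.9
Overall factor = 7.50 mM / (15.5 nM) = 4.8387 × 10^5
x = 4.8387 × 10^5 / 3257.9 = 149

149-fold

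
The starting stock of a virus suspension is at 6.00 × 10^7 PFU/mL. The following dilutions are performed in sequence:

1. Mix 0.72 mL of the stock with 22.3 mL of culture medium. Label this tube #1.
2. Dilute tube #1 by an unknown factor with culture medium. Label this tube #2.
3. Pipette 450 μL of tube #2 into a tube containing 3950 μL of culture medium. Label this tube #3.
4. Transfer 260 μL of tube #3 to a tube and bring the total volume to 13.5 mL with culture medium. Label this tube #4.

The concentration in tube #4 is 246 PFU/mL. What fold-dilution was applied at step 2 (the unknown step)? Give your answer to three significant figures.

Step 1: 0.72 mL + 22.3 mL = 23.02 mL total → factor 23.02/0.72 = 31.972
Step 2: unknown factor x
Step 3: 450 μL + 3950 μL = 4400 μL total → factor 4400/450 = 9.7778
Step 4: 260 μL brought to 13.5 mL → factor 13500/260 = 51.923
Product of known-step factors = 16232
Overall factor = 6.00 × 10^7 PFU/mL / (246 PFU/mL) = 2.439 × 10^5
x = 2.439 × 10^5 / 16232 = 15.0

15.0-fold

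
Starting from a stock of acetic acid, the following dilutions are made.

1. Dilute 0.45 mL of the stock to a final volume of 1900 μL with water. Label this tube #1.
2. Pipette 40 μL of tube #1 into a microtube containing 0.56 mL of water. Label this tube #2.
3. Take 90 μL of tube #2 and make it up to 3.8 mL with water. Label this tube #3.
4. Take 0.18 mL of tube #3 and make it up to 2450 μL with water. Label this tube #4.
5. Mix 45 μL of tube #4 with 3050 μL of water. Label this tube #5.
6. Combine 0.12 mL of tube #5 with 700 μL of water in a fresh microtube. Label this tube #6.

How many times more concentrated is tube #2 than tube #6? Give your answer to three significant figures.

Step 1: 0.45 mL brought to 1900 μL → factor 1.9/0.45 = 4.2222
Step 2: 40 μL + 0.56 mL = 600 μL total → factor 600/40 = 15
Step 3: 90 μL brought to 3.8 mL → factor 3800/90 = 42.222
Step 4: 0.18 mL brought to 2450 μL → factor 2.45/0.18 = 13.611
Step 5: 45 μL + 3050 μL = 3095 μL total → factor 3095/45 = 68.778
Step 6: 0.12 mL + 700 μL = 0.82 mL total → factor 0.82/0.12 = 6.8333
Dilution factor to tube #2 = 63.333; to tube #6 = 1.7106 × 10^7
[tube #2]/[tube #6] = (factor to tube #6)/(factor to tube #2) = 1.7106 × 10^7/63.333 = 2.70 × 10^5

2.70 × 10^5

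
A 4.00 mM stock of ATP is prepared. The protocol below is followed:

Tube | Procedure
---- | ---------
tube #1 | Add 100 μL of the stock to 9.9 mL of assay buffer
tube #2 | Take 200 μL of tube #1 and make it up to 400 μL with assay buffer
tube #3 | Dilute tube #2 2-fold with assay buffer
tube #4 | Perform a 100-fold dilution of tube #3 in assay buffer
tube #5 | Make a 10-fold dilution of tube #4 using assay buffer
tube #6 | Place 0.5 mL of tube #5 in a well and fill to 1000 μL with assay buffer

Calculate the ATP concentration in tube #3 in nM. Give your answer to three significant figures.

Step 1: 100 μL + 9.9 mL = 10000 μL total → factor 10000/100 = 100
Step 2: 200 μL brought to 400 μL → factor 400/200 = 2
Step 3: 2-fold → factor 2
Dilution factor through tube #3 = 100 × 2 × 2 = 400
[tube #3] = 4.00 mM / 400 = 0.01000 mM = 1.00 × 10^4 nM

1.00 × 10^4 nM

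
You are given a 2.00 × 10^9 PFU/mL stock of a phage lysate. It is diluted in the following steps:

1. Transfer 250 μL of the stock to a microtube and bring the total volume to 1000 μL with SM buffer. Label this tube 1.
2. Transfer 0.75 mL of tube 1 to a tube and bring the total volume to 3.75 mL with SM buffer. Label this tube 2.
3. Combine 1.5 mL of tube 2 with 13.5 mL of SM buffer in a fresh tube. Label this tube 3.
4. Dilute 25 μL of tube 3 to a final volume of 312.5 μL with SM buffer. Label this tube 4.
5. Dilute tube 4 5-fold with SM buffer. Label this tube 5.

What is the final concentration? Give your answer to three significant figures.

Step 1: 250 μL brought to 1000 μL → factor 1000/250 = 4
Step 2: 0.75 mL brought to 3.75 mL → factor 3.75/0.75 = 5
Step 3: 1.5 mL + 13.5 mL = 15 mL total → factor 15/1.5 = 10
Step 4: 25 μL brought to 312.5 μL → factor 312.5/25 = 12.5
Step 5: 5-fold → factor 5
Overall dilution factor = 4 × 5 × 10 × 12.5 × 5 = 12500
Final = 2.00 × 10^9 PFU/mL / 12500 = 1.60 × 10^5 PFU/mL

1.60 × 10^5 PFU/mL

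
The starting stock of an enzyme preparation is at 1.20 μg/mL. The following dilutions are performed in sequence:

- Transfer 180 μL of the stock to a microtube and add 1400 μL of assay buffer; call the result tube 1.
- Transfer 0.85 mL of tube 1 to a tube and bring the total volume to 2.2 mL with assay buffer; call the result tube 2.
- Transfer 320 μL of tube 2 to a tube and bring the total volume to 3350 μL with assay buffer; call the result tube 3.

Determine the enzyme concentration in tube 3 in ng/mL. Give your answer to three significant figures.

5.05 ng/mL

Step 1: 180 μL + 1400 μL = 1580 μL total → factor 1580/180 = 8.7778
Step 2: 0.85 mL brought to 2.2 mL → factor 2.2/0.85 = 2.5882
Step 3: 320 μL brought to 3350 μL → factor 3350/320 = 10.469
Overall dilution factor = 8.7778 × 2.5882 × 10.469 = 237.84
Final = 1.20 μg/mL / 237.84 = 0.005045 μg/mL = 5.05 ng/mL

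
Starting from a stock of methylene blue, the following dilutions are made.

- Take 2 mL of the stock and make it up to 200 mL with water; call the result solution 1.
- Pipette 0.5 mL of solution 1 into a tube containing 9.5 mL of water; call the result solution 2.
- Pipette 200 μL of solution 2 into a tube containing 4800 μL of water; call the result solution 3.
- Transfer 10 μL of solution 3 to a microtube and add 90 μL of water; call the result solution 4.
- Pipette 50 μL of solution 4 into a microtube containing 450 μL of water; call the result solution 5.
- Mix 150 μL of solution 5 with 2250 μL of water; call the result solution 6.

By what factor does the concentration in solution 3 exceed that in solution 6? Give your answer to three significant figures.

1.60 × 10^3

Step 1: 2 mL brought to 200 mL → factor 200/2 = 100
Step 2: 0.5 mL + 9.5 mL = 10 mL total → factor 10/0.5 = 20
Step 3: 200 μL + 4800 μL = 5000 μL total → factor 5000/200 = 25
Step 4: 10 μL + 90 μL = 100 μL total → factor 100/10 = 10
Step 5: 50 μL + 450 μL = 500 μL total → factor 500/50 = 10
Step 6: 150 μL + 2250 μL = 2400 μL total → factor 2400/150 = 16
Dilution factor to solution 3 = 50000; to solution 6 = 8 × 10^7
[solution 3]/[solution 6] = (factor to solution 6)/(factor to solution 3) = 8 × 10^7/50000 = 1.60 × 10^3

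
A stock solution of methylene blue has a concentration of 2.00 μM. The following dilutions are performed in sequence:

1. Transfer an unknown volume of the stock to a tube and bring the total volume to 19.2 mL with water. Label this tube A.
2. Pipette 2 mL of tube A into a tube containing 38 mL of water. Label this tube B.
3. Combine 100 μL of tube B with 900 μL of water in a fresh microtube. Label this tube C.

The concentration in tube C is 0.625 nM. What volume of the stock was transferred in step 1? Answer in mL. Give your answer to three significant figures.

Step 1: v brought to 19.2 mL → factor = 19.2 mL/v
Step 2: 2 mL + 38 mL = 40 mL total → factor 40/2 = 20
Step 3: 100 μL + 900 μL = 1000 μL total → factor 1000/100 = 10
Product of known-step factors = 200
Overall factor = 2.00 μM / (0.625 nM) = 3200
Step-1 factor = 3200 / 200 = 16
v = 19.2 mL / 16 = 1.20 mL

1.20 mL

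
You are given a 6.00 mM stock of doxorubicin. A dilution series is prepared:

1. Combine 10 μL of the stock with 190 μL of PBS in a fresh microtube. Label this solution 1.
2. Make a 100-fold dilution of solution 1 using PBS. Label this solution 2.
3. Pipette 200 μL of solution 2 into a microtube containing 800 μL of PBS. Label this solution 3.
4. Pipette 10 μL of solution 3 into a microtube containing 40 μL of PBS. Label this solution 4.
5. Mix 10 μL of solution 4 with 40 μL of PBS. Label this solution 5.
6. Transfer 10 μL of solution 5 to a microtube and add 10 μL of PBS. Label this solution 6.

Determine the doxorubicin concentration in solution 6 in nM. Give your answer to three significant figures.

12.0 nM

Step 1: 10 μL + 190 μL = 200 μL total → factor 200/10 = 20
Step 2: 100-fold → factor 100
Step 3: 200 μL + 800 μL = 1000 μL total → factor 1000/200 = 5
Step 4: 10 μL + 40 μL = 50 μL total → factor 50/10 = 5
Step 5: 10 μL + 40 μL = 50 μL total → factor 50/10 = 5
Step 6: 10 μL + 10 μL = 20 μL total → factor 20/10 = 2
Overall dilution factor = 20 × 100 × 5 × 5 × 5 × 2 = 5 × 10^5
Final = 6.00 mM / 5 × 10^5 = 1.200 × 10^-5 mM = 12.0 nM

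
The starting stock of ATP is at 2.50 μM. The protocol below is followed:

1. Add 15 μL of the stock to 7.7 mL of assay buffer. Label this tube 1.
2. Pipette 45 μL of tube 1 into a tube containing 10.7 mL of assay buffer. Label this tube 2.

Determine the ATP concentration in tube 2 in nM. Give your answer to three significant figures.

Step 1: 15 μL + 7.7 mL = 7715 μL total → factor 7715/15 = 514.33
Step 2: 45 μL + 10.7 mL = 10745 μL total → factor 10745/45 = 238.78
Overall dilution factor = 514.33 × 238.78 = 1.2281 × 10^5
Final = 2.50 μM / 1.2281 × 10^5 = 2.036 × 10^-5 μM = 0.0204 nM

0.0204 nM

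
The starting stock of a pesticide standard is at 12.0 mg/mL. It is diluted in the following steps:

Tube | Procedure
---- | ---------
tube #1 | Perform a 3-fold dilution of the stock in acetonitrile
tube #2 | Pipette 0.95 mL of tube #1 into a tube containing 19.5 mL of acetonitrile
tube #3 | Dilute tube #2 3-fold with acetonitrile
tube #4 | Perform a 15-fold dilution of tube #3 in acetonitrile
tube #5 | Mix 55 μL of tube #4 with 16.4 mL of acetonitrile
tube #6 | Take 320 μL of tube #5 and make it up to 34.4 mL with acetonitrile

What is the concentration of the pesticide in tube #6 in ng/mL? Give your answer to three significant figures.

Step 1: 3-fold → factor 3
Step 2: 0.95 mL + 19.5 mL = 20.45 mL total → factor 20.45/0.95 = 21.526
Step 3: 3-fold → factor 3
Step 4: 15-fold → factor 15
Step 5: 55 μL + 16.4 mL = 16455 μL total → factor 16455/55 = 299.18
Step 6: 320 μL brought to 34.4 mL → factor 34400/320 = 107.5
Overall dilution factor = 3 × 21.526 × 3 × 15 × 299.18 × 107.5 = 9.3465 × 10^7
Final = 12.0 mg/mL / 9.3465 × 10^7 = 1.284 × 10^-7 mg/mL = 0.128 ng/mL

0.128 ng/mL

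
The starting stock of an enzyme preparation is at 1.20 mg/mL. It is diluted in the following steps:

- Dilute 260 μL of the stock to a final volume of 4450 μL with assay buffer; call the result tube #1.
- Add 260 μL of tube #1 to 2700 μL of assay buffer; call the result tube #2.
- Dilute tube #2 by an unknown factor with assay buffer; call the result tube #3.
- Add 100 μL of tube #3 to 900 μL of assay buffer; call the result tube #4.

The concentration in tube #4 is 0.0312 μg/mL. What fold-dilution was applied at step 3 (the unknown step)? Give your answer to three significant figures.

19.7-fold

Step 1: 260 μL brought to 4450 μL → factor 4450/260 = 17.115
Step 2: 260 μL + 2700 μL = 2960 μL total → factor 2960/260 = 11.385
Step 3: unknown factor x
Step 4: 100 μL + 900 μL = 1000 μL total → factor 1000/100 = 10
Product of known-step factors = 1948.5
Overall factor = 1.20 mg/mL / (0.0312 μg/mL) = 38462
x = 38462 / 1948.5 = 19.7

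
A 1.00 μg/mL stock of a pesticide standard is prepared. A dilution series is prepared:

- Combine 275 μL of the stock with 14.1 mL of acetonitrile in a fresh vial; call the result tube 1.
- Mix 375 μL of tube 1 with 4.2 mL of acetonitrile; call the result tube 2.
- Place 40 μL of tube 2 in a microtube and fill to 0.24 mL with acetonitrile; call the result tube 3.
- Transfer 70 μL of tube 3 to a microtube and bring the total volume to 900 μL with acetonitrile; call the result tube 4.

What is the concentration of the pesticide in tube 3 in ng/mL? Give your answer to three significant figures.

0.261 ng/mL

Step 1: 275 μL + 14.1 mL = 14375 μL total → factor 14375/275 = 52.273
Step 2: 375 μL + 4.2 mL = 4575 μL total → factor 4575/375 = 12.2
Step 3: 40 μL brought to 0.24 mL → factor 240/40 = 6
Dilution factor through tube 3 = 52.273 × 12.2 × 6 = 3826.4
[tube 3] = 1.00 μg/mL / 3826.4 = 0.0002613 μg/mL = 0.261 ng/mL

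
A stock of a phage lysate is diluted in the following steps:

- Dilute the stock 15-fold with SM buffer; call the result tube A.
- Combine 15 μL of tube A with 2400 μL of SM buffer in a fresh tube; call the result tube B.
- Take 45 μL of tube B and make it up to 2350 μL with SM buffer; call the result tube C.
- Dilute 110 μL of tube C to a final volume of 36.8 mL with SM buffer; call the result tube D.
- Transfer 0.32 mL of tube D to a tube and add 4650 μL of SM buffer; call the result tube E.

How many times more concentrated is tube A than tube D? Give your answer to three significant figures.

2.81 × 10^6

Step 1: 15-fold → factor 15
Step 2: 15 μL + 2400 μL = 2415 μL total → factor 2415/15 = 161
Step 3: 45 μL brought to 2350 μL → factor 2350/45 = 52.222
Step 4: 110 μL brought to 36.8 mL → factor 36800/110 = 334.55
Dilution factor to tube A = 15; to tube D = 4.2192 × 10^7
[tube A]/[tube D] = (factor to tube D)/(factor to tube A) = 4.2192 × 10^7/15 = 2.81 × 10^6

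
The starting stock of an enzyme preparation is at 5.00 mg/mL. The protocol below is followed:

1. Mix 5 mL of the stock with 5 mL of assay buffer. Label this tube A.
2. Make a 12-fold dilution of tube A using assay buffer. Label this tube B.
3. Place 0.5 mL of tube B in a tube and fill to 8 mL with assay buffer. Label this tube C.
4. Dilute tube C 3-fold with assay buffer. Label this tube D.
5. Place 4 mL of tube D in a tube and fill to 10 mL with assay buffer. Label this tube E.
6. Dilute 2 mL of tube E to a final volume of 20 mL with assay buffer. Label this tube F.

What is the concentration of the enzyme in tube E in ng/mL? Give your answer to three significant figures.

Step 1: 5 mL + 5 mL = 10 mL total → factor 10/5 = 2
Step 2: 12-fold → factor 12
Step 3: 0.5 mL brought to 8 mL → factor 8/0.5 = 16
Step 4: 3-fold → factor 3
Step 5: 4 mL brought to 10 mL → factor 10/4 = 2.5
Dilution factor through tube E = 2 × 12 × 16 × 3 × 2.5 = 2880
[tube E] = 5.00 mg/mL / 2880 = 0.001736 mg/mL = 1.74 × 10^3 ng/mL

1.74 × 10^3 ng/mL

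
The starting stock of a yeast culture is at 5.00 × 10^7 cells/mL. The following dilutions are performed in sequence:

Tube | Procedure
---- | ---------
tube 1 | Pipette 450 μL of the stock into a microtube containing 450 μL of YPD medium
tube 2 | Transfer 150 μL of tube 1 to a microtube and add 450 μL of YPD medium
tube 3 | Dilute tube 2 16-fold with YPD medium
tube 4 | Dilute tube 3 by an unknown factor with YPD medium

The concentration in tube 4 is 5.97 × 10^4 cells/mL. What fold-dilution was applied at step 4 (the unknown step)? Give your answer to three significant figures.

Step 1: 450 μL + 450 μL = 900 μL total → factor 900/450 = 2
Step 2: 150 μL + 450 μL = 600 μL total → factor 600/150 = 4
Step 3: 16-fold → factor 16
Step 4: unknown factor x
Product of known-step factors = 128
Overall factor = 5.00 × 10^7 cells/mL / (5.97 × 10^4 cells/mL) = 837.52
x = 837.52 / 128 = 6.54

6.54-fold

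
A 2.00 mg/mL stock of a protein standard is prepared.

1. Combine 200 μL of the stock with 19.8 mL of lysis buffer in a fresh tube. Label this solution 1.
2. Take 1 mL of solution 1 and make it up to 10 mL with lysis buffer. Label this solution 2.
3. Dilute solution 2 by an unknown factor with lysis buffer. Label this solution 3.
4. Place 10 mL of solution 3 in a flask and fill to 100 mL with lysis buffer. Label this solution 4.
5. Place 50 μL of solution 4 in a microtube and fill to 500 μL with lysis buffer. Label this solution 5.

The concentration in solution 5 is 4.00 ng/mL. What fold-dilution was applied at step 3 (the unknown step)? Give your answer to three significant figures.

Step 1: 200 μL + 19.8 mL = 20000 μL total → factor 20000/200 = 100
Step 2: 1 mL brought to 10 mL → factor 10/1 = 10
Step 3: unknown factor x
Step 4: 10 mL brought to 100 mL → factor 100/10 = 10
Step 5: 50 μL brought to 500 μL → factor 500/50 = 10
Product of known-step factors = 1 × 10^5
Overall factor = 2.00 mg/mL / (4.00 ng/mL) = 5 × 10^5
x = 5 × 10^5 / 1 × 10^5 = 5.00

5.00-fold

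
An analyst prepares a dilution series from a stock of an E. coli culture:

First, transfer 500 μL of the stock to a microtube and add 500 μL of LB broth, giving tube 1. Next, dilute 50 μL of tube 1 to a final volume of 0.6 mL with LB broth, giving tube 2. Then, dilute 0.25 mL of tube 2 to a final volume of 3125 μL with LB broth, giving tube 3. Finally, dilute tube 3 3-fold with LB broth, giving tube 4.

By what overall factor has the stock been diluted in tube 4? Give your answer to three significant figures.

900

Step 1: 500 μL + 500 μL = 1000 μL total → factor 1000/500 = 2
Step 2: 50 μL brought to 0.6 mL → factor 600/50 = 12
Step 3: 0.25 mL brought to 3125 μL → factor 3.125/0.25 = 12.5
Step 4: 3-fold → factor 3
Overall dilution factor = 2 × 12 × 12.5 × 3 = 900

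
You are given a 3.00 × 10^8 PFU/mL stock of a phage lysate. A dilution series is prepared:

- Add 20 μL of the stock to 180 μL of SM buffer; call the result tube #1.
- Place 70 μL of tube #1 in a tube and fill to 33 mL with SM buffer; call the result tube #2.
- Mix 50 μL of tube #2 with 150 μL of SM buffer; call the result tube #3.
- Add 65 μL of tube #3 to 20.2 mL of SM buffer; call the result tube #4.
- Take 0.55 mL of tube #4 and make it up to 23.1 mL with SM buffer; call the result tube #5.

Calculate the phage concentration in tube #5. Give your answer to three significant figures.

1.21 PFU/mL

Step 1: 20 μL + 180 μL = 200 μL total → factor 200/20 = 10
Step 2: 70 μL brought to 33 mL → factor 33000/70 = 471.43
Step 3: 50 μL + 150 μL = 200 μL total → factor 200/50 = 4
Step 4: 65 μL + 20.2 mL = 20265 μL total → factor 20265/65 = 311.77
Step 5: 0.55 mL brought to 23.1 mL → factor 23.1/0.55 = 42
Dilution factor through tube #5 = 10 × 471.43 × 4 × 311.77 × 42 = 2.4692 × 10^8
[tube #5] = 3.00 × 10^8 PFU/mL / 2.4692 × 10^8 = 1.21 PFU/mL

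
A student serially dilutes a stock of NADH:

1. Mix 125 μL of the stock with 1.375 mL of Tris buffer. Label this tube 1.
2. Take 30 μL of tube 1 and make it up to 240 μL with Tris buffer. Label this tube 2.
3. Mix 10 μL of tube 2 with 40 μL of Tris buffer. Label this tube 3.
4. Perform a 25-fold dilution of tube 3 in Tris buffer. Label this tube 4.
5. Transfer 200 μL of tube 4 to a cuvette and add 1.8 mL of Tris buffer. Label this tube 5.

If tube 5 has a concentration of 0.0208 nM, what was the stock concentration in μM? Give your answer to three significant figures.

2.50 μM

Step 1: 125 μL + 1.375 mL = 1500 μL total → factor 1500/125 = 12
Step 2: 30 μL brought to 240 μL → factor 240/30 = 8
Step 3: 10 μL + 40 μL = 50 μL total → factor 50/10 = 5
Step 4: 25-fold → factor 25
Step 5: 200 μL + 1.8 mL = 2000 μL total → factor 2000/200 = 10
Overall dilution factor = 12 × 8 × 5 × 25 × 10 = 1.2 × 10^5
Stock = 0.0208 nM × 1.2 × 10^5 = 2496 nM = 2.50 μM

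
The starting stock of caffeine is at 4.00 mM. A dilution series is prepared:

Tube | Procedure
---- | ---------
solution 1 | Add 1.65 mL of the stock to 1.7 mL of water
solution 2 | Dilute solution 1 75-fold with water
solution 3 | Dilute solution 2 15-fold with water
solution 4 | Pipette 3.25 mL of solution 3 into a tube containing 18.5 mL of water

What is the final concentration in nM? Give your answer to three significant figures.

Step 1: 1.65 mL + 1.7 mL = 3.35 mL total → factor 3.35/1.65 = 2.0303
Step 2: 75-fold → factor 75
Step 3: 15-fold → factor 15
Step 4: 3.25 mL + 18.5 mL = 21.75 mL total → factor 21.75/3.25 = 6.6923
Overall dilution factor = 2.0303 × 75 × 15 × 6.6923 = 15286
Final = 4.00 mM / 15286 = 0.0002617 mM = 262 nM

262 nM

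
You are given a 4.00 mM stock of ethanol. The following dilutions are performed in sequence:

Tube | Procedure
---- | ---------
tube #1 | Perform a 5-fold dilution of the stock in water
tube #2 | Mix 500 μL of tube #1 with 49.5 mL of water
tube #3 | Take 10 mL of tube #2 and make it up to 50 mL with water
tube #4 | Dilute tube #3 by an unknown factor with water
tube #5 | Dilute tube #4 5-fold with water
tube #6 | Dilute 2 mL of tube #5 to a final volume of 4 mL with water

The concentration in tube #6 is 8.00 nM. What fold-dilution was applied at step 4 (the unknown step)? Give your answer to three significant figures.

Step 1: 5-fold → factor 5
Step 2: 500 μL + 49.5 mL = 50000 μL total → factor 50000/500 = 100
Step 3: 10 mL brought to 50 mL → factor 50/10 = 5
Step 4: unknown factor x
Step 5: 5-fold → factor 5
Step 6: 2 mL brought to 4 mL → factor 4/2 = 2
Product of known-step factors = 25000
Overall factor = 4.00 mM / (8.00 nM) = 5 × 10^5
x = 5 × 10^5 / 25000 = 20.0

20.0-fold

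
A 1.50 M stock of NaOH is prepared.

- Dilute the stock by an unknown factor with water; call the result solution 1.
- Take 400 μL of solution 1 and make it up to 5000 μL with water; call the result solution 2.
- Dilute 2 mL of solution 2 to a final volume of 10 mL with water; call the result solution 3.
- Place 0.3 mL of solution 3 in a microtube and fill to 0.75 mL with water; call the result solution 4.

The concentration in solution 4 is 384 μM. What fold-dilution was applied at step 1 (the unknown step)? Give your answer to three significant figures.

25.0-fold

Step 1: unknown factor x
Step 2: 400 μL brought to 5000 μL → factor 5000/400 = 12.5
Step 3: 2 mL brought to 10 mL → factor 10/2 = 5
Step 4: 0.3 mL brought to 0.75 mL → factor 0.75/0.3 = 2.5
Product of known-step factors = 156.25
Overall factor = 1.50 M / (384 μM) = 3906.2
x = 3906.2 / 156.25 = 25.0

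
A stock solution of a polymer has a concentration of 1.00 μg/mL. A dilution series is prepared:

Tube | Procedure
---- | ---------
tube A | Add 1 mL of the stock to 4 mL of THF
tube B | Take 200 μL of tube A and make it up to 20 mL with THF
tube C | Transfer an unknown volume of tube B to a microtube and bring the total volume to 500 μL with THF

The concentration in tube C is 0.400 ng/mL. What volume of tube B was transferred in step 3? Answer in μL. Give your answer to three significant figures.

Step 1: 1 mL + 4 mL = 5 mL total → factor 5/1 = 5
Step 2: 200 μL brought to 20 mL → factor 20000/200 = 100
Step 3: v brought to 500 μL → factor = 500 μL/v
Product of known-step factors = 500
Overall factor = 1.00 μg/mL / (0.400 ng/mL) = 2500
Step-3 factor = 2500 / 500 = 5
v = 500 μL / 5 = 100 μL

100 μL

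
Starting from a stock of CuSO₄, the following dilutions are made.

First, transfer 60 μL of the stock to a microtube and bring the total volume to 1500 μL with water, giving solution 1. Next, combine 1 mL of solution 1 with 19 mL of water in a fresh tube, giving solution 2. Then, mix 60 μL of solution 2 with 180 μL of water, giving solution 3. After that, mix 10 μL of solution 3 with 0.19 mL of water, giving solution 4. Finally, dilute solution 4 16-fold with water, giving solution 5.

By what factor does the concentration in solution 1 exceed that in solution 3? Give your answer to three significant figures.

Step 1: 60 μL brought to 1500 μL → factor 1500/60 = 25
Step 2: 1 mL + 19 mL = 20 mL total → factor 20/1 = 20
Step 3: 60 μL + 180 μL = 240 μL total → factor 240/60 = 4
Dilution factor to solution 1 = 25; to solution 3 = 2000
[solution 1]/[solution 3] = (factor to solution 3)/(factor to solution 1) = 2000/25 = 80.0

80.0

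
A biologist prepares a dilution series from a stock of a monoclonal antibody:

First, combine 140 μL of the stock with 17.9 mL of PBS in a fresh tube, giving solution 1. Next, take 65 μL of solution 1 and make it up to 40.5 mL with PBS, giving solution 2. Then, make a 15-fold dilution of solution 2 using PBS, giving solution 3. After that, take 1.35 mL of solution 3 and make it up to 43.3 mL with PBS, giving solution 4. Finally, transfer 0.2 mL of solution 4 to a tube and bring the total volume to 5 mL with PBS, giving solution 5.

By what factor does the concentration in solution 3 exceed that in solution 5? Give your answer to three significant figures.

802

Step 1: 140 μL + 17.9 mL = 18040 μL total → factor 18040/140 = 128.86
Step 2: 65 μL brought to 40.5 mL → factor 40500/65 = 623.08
Step 3: 15-fold → factor 15
Step 4: 1.35 mL brought to 43.3 mL → factor 43.3/1.35 = 32.074
Step 5: 0.2 mL brought to 5 mL → factor 5/0.2 = 25
Dilution factor to solution 3 = 1.2043 × 10^6; to solution 5 = 9.6569 × 10^8
[solution 3]/[solution 5] = (factor to solution 5)/(factor to solution 3) = 9.6569 × 10^8/1.2043 × 10^6 = 802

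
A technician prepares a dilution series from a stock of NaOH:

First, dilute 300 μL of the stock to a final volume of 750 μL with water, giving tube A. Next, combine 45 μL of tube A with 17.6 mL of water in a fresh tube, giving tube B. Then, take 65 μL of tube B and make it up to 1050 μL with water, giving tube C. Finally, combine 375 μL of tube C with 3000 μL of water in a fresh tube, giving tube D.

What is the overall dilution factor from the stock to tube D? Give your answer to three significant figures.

1.43 × 10^5

Step 1: 300 μL brought to 750 μL → factor 750/300 = 2.5
Step 2: 45 μL + 17.6 mL = 17645 μL total → factor 17645/45 = 392.11
Step 3: 65 μL brought to 1050 μL → factor 1050/65 = 16.154
Step 4: 375 μL + 3000 μL = 3375 μL total → factor 3375/375 = 9
Overall dilution factor = 2.5 × 392.11 × 16.154 × 9 = 1.4252 × 10^5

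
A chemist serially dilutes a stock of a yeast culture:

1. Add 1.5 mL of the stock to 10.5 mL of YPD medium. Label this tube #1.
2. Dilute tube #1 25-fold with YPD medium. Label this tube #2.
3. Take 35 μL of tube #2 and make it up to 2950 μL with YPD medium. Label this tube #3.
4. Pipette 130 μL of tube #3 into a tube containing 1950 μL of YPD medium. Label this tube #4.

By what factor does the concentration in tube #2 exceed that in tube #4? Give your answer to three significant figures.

Step 1: 1.5 mL + 10.5 mL = 12 mL total → factor 12/1.5 = 8
Step 2: 25-fold → factor 25
Step 3: 35 μL brought to 2950 μL → factor 2950/35 = 84.286
Step 4: 130 μL + 1950 μL = 2080 μL total → factor 2080/130 = 16
Dilution factor to tube #2 = 200; to tube #4 = 2.6971 × 10^5
[tube #2]/[tube #4] = (factor to tube #4)/(factor to tube #2) = 2.6971 × 10^5/200 = 1.35 × 10^3

1.35 × 10^3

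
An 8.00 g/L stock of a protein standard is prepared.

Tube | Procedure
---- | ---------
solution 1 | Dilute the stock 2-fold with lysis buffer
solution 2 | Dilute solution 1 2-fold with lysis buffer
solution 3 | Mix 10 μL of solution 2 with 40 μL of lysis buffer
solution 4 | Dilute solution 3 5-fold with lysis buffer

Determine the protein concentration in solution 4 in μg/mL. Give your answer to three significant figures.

80.0 μg/mL

Step 1: 2-fold → factor 2
Step 2: 2-fold → factor 2
Step 3: 10 μL + 40 μL = 50 μL total → factor 50/10 = 5
Step 4: 5-fold → factor 5
Overall dilution factor = 2 × 2 × 5 × 5 = 100
Final = 8.00 g/L / 100 = 0.08000 g/L = 80.0 μg/mL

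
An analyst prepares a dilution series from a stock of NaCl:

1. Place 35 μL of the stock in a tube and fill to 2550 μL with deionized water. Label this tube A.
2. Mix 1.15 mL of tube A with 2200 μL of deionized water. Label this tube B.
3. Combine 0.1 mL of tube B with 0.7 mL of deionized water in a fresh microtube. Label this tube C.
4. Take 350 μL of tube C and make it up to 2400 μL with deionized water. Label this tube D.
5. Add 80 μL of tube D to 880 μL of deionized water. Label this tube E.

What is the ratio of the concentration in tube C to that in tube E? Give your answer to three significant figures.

Step 1: 35 μL brought to 2550 μL → factor 2550/35 = 72.857
Step 2: 1.15 mL + 2200 μL = 3.35 mL total → factor 3.35/1.15 = 2.913
Step 3: 0.1 mL + 0.7 mL = 0.8 mL total → factor 0.8/0.1 = 8
Step 4: 350 μL brought to 2400 μL → factor 2400/350 = 6.8571
Step 5: 80 μL + 880 μL = 960 μL total → factor 960/80 = 12
Dilution factor to tube C = 1697.9; to tube E = 1.3971 × 10^5
[tube C]/[tube E] = (factor to tube E)/(factor to tube C) = 1.3971 × 10^5/1697.9 = 82.3

82.3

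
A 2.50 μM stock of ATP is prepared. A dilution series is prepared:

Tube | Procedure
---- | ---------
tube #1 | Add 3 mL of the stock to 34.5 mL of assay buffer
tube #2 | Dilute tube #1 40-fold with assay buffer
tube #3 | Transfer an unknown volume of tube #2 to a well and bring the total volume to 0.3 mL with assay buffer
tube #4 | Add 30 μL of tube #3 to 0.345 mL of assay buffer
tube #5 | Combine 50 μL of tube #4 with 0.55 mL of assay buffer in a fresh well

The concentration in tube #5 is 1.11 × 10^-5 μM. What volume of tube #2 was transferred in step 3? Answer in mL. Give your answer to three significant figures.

Step 1: 3 mL + 34.5 mL = 37.5 mL total → factor 37.5/3 = 12.5
Step 2: 40-fold → factor 40
Step 3: v brought to 0.3 mL → factor = 0.3 mL/v
Step 4: 30 μL + 0.345 mL = 375 μL total → factor 375/30 = 12.5
Step 5: 50 μL + 0.55 mL = 600 μL total → factor 600/50 = 12
Product of known-step factors = 75000
Overall factor = 2.50 μM / (1.11 × 10^-5 μM) = 2.2523 × 10^5
Step-3 factor = 2.2523 × 10^5 / 75000 = 3.003
v = 0.3 mL / 3.003 = 0.0999 mL

0.0999 mL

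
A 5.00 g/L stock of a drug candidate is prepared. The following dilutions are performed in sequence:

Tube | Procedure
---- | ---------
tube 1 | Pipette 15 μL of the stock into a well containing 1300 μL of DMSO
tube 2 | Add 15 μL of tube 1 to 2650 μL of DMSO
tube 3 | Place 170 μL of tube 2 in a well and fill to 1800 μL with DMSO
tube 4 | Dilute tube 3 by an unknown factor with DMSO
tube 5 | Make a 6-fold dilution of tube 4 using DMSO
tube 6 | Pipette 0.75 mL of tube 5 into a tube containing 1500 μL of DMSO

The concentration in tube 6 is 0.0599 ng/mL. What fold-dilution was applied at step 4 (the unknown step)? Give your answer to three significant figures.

28.1-fold

Step 1: 15 μL + 1300 μL = 1315 μL total → factor 1315/15 = 87.667
Step 2: 15 μL + 2650 μL = 2665 μL total → factor 2665/15 = 177.67
Step 3: 170 μL brought to 1800 μL → factor 1800/170 = 10.588
Step 4: unknown factor x
Step 5: 6-fold → factor 6
Step 6: 0.75 mL + 1500 μL = 2.25 mL total → factor 2.25/0.75 = 3
Product of known-step factors = 2.9685 × 10^6
Overall factor = 5.00 g/L / (0.0599 ng/mL) = 8.3472 × 10^7
x = 8.3472 × 10^7 / 2.9685 × 10^6 = 28.1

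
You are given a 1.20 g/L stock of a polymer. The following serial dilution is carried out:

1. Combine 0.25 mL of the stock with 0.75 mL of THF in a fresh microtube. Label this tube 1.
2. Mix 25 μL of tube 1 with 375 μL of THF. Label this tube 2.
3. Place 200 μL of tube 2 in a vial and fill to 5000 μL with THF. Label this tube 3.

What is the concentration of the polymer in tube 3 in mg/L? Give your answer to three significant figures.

0.750 mg/L

Step 1: 0.25 mL + 0.75 mL = 1 mL total → factor 1/0.25 = 4
Step 2: 25 μL + 375 μL = 400 μL total → factor 400/25 = 16
Step 3: 200 μL brought to 5000 μL → factor 5000/200 = 25
Overall dilution factor = 4 × 16 × 25 = 1600
Final = 1.20 g/L / 1600 = 0.0007500 g/L = 0.750 mg/L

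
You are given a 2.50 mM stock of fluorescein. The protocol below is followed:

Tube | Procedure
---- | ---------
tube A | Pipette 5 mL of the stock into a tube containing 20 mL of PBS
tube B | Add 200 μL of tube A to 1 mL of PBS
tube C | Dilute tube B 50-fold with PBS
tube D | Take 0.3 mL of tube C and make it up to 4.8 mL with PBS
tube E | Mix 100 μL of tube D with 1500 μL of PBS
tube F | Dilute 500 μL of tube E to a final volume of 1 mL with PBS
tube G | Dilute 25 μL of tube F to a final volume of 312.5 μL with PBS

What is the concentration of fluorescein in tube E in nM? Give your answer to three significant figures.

Step 1: 5 mL + 20 mL = 25 mL total → factor 25/5 = 5
Step 2: 200 μL + 1 mL = 1200 μL total → factor 1200/200 = 6
Step 3: 50-fold → factor 50
Step 4: 0.3 mL brought to 4.8 mL → factor 4.8/0.3 = 16
Step 5: 100 μL + 1500 μL = 1600 μL total → factor 1600/100 = 16
Dilution factor through tube E = 5 × 6 × 50 × 16 × 16 = 3.84 × 10^5
[tube E] = 2.50 mM / 3.84 × 10^5 = 6.510 × 10^-6 mM = 6.51 nM

6.51 nM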